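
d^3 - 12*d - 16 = (d - 4)*(d + 2)^2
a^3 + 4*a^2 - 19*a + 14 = (a - 2)*(a - 1)*(a + 7)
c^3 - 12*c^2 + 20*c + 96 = (c - 8)*(c - 6)*(c + 2)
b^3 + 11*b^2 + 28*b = b*(b + 4)*(b + 7)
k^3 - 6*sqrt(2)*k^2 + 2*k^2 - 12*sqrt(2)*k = k*(k + 2)*(k - 6*sqrt(2))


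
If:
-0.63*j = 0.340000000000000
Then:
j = -0.54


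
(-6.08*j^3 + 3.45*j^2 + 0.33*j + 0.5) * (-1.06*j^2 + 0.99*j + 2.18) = 6.4448*j^5 - 9.6762*j^4 - 10.1887*j^3 + 7.3177*j^2 + 1.2144*j + 1.09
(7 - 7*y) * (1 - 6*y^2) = 42*y^3 - 42*y^2 - 7*y + 7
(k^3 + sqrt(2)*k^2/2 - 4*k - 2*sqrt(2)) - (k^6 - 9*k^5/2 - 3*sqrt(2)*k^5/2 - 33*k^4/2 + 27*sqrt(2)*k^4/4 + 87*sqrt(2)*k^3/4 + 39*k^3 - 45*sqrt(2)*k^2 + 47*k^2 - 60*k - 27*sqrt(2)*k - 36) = -k^6 + 3*sqrt(2)*k^5/2 + 9*k^5/2 - 27*sqrt(2)*k^4/4 + 33*k^4/2 - 38*k^3 - 87*sqrt(2)*k^3/4 - 47*k^2 + 91*sqrt(2)*k^2/2 + 27*sqrt(2)*k + 56*k - 2*sqrt(2) + 36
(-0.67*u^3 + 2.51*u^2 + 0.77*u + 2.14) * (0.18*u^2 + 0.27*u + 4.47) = -0.1206*u^5 + 0.2709*u^4 - 2.1786*u^3 + 11.8128*u^2 + 4.0197*u + 9.5658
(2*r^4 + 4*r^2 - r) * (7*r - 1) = 14*r^5 - 2*r^4 + 28*r^3 - 11*r^2 + r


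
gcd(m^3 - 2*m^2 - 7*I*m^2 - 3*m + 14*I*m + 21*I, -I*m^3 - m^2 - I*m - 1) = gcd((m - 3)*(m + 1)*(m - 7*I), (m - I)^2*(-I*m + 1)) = 1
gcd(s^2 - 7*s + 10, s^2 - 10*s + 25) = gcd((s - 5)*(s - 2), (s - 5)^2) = s - 5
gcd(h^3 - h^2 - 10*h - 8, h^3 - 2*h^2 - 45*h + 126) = 1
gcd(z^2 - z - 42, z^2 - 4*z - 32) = 1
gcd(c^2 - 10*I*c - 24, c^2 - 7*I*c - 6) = c - 6*I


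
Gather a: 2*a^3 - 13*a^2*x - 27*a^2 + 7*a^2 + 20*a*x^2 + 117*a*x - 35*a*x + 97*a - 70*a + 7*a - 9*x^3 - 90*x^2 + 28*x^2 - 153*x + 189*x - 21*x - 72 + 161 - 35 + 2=2*a^3 + a^2*(-13*x - 20) + a*(20*x^2 + 82*x + 34) - 9*x^3 - 62*x^2 + 15*x + 56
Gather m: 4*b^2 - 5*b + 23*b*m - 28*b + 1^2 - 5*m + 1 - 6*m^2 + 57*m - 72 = 4*b^2 - 33*b - 6*m^2 + m*(23*b + 52) - 70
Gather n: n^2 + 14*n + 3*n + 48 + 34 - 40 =n^2 + 17*n + 42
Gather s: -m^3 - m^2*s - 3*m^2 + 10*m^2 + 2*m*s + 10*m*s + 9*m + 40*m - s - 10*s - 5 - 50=-m^3 + 7*m^2 + 49*m + s*(-m^2 + 12*m - 11) - 55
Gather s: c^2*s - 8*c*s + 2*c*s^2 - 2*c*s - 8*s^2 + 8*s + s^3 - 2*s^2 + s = s^3 + s^2*(2*c - 10) + s*(c^2 - 10*c + 9)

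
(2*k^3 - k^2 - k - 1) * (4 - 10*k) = -20*k^4 + 18*k^3 + 6*k^2 + 6*k - 4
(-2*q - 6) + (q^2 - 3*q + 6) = q^2 - 5*q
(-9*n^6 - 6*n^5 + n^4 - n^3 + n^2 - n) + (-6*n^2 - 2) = -9*n^6 - 6*n^5 + n^4 - n^3 - 5*n^2 - n - 2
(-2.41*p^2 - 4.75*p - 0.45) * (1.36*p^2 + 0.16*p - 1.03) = -3.2776*p^4 - 6.8456*p^3 + 1.1103*p^2 + 4.8205*p + 0.4635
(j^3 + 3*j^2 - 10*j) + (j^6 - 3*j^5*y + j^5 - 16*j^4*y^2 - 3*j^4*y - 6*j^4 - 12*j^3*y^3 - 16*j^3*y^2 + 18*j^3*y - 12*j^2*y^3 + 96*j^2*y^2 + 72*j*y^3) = j^6 - 3*j^5*y + j^5 - 16*j^4*y^2 - 3*j^4*y - 6*j^4 - 12*j^3*y^3 - 16*j^3*y^2 + 18*j^3*y + j^3 - 12*j^2*y^3 + 96*j^2*y^2 + 3*j^2 + 72*j*y^3 - 10*j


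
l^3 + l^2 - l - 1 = (l - 1)*(l + 1)^2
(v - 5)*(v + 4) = v^2 - v - 20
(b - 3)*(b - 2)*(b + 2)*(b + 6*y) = b^4 + 6*b^3*y - 3*b^3 - 18*b^2*y - 4*b^2 - 24*b*y + 12*b + 72*y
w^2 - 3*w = w*(w - 3)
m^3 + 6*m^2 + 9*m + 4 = (m + 1)^2*(m + 4)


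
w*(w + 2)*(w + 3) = w^3 + 5*w^2 + 6*w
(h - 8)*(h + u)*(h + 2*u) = h^3 + 3*h^2*u - 8*h^2 + 2*h*u^2 - 24*h*u - 16*u^2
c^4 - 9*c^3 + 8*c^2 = c^2*(c - 8)*(c - 1)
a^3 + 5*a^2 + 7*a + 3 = (a + 1)^2*(a + 3)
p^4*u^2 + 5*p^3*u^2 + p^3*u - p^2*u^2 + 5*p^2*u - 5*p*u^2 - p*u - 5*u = (p - 1)*(p + 5)*(p*u + 1)*(p*u + u)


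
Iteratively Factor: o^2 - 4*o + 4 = (o - 2)*(o - 2)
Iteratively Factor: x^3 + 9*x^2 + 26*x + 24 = (x + 4)*(x^2 + 5*x + 6) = (x + 2)*(x + 4)*(x + 3)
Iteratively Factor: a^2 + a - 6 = (a - 2)*(a + 3)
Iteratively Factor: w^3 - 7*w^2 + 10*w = (w - 2)*(w^2 - 5*w) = (w - 5)*(w - 2)*(w)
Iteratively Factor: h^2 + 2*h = (h + 2)*(h)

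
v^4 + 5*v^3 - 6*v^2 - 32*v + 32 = (v - 2)*(v - 1)*(v + 4)^2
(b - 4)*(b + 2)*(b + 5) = b^3 + 3*b^2 - 18*b - 40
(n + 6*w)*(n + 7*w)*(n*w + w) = n^3*w + 13*n^2*w^2 + n^2*w + 42*n*w^3 + 13*n*w^2 + 42*w^3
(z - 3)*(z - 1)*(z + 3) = z^3 - z^2 - 9*z + 9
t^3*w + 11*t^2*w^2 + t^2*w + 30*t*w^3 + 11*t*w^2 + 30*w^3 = (t + 5*w)*(t + 6*w)*(t*w + w)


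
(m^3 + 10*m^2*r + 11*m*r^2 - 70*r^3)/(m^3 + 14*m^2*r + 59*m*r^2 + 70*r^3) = (m - 2*r)/(m + 2*r)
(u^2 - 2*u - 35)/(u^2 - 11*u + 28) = (u + 5)/(u - 4)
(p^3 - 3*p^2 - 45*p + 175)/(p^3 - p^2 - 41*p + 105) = (p - 5)/(p - 3)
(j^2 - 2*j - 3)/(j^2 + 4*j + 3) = (j - 3)/(j + 3)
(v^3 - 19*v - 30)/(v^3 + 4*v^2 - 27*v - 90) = (v + 2)/(v + 6)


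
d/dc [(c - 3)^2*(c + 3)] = 3*(c - 3)*(c + 1)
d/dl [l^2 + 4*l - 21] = 2*l + 4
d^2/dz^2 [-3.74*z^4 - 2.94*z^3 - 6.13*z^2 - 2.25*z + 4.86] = -44.88*z^2 - 17.64*z - 12.26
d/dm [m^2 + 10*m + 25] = 2*m + 10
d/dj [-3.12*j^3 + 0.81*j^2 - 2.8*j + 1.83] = -9.36*j^2 + 1.62*j - 2.8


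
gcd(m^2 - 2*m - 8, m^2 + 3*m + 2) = m + 2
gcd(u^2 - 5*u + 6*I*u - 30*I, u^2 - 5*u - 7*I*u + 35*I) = u - 5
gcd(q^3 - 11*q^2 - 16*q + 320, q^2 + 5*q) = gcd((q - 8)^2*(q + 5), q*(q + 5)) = q + 5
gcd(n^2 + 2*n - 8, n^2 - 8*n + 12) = n - 2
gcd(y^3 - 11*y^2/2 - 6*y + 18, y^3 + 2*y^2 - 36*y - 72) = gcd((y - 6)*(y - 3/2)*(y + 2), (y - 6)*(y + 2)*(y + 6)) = y^2 - 4*y - 12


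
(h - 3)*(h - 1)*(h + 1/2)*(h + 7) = h^4 + 7*h^3/2 - 47*h^2/2 + 17*h/2 + 21/2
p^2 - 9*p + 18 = (p - 6)*(p - 3)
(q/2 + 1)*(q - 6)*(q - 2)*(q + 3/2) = q^4/2 - 9*q^3/4 - 13*q^2/2 + 9*q + 18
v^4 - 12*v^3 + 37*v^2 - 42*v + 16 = (v - 8)*(v - 2)*(v - 1)^2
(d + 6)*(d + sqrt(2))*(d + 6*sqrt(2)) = d^3 + 6*d^2 + 7*sqrt(2)*d^2 + 12*d + 42*sqrt(2)*d + 72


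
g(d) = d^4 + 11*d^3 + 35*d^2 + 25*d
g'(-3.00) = 4.00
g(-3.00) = 24.00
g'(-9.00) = -848.00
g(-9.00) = 1152.00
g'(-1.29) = -18.97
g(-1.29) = 5.15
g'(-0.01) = 24.30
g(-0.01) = -0.25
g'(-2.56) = -5.04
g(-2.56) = 23.78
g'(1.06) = 141.04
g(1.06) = 80.19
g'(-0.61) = -6.33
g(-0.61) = -4.58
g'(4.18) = 1186.33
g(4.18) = 1824.70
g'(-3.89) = 16.60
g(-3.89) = 13.85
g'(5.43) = 2018.51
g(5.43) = 3798.21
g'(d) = 4*d^3 + 33*d^2 + 70*d + 25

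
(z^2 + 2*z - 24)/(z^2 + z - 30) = (z - 4)/(z - 5)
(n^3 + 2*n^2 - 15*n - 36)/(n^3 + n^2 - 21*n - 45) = (n - 4)/(n - 5)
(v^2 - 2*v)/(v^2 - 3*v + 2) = v/(v - 1)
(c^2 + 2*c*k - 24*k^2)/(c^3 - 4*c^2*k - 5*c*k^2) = (-c^2 - 2*c*k + 24*k^2)/(c*(-c^2 + 4*c*k + 5*k^2))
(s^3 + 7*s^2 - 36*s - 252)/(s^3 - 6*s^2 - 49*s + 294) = (s + 6)/(s - 7)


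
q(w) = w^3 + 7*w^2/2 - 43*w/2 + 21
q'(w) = 3*w^2 + 7*w - 43/2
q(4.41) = 80.02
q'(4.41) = 67.71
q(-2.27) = 76.14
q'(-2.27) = -21.93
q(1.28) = 1.31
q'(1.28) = -7.62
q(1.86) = -0.45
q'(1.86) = 1.90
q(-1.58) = 59.76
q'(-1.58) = -25.07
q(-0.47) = 31.77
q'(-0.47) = -24.13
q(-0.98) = 44.49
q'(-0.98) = -25.48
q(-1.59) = 60.01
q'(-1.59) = -25.05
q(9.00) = 840.00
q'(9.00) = 284.50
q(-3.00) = 90.00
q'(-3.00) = -15.50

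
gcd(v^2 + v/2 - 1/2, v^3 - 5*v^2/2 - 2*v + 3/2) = v^2 + v/2 - 1/2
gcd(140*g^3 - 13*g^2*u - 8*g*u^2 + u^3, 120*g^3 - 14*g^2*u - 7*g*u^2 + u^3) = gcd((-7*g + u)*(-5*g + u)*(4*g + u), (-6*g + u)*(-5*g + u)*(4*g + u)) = -20*g^2 - g*u + u^2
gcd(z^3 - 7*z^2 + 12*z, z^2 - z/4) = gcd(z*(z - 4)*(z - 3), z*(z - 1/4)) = z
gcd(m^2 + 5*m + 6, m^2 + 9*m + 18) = m + 3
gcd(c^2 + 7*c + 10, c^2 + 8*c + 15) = c + 5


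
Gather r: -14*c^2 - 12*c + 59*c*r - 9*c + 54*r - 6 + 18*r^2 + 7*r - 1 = -14*c^2 - 21*c + 18*r^2 + r*(59*c + 61) - 7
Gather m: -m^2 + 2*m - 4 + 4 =-m^2 + 2*m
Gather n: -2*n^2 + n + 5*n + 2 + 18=-2*n^2 + 6*n + 20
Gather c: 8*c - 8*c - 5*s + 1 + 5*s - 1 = 0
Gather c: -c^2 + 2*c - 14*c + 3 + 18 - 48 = -c^2 - 12*c - 27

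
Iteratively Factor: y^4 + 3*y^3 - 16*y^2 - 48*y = (y + 3)*(y^3 - 16*y) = (y - 4)*(y + 3)*(y^2 + 4*y) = y*(y - 4)*(y + 3)*(y + 4)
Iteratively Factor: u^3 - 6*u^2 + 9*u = (u - 3)*(u^2 - 3*u) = u*(u - 3)*(u - 3)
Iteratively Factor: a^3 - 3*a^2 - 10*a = (a - 5)*(a^2 + 2*a) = a*(a - 5)*(a + 2)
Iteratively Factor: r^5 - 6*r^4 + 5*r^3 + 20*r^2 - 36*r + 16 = (r - 1)*(r^4 - 5*r^3 + 20*r - 16) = (r - 1)^2*(r^3 - 4*r^2 - 4*r + 16) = (r - 4)*(r - 1)^2*(r^2 - 4) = (r - 4)*(r - 2)*(r - 1)^2*(r + 2)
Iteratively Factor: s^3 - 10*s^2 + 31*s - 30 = (s - 5)*(s^2 - 5*s + 6) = (s - 5)*(s - 3)*(s - 2)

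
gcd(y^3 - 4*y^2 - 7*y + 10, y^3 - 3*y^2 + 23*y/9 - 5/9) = y - 1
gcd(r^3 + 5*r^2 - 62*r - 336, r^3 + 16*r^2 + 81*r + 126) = r^2 + 13*r + 42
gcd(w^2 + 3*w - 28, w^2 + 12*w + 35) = w + 7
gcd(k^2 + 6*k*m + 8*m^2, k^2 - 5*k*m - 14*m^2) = k + 2*m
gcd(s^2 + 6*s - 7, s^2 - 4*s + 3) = s - 1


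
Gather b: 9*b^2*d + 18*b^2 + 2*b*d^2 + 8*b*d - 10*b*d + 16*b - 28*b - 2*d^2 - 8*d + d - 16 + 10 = b^2*(9*d + 18) + b*(2*d^2 - 2*d - 12) - 2*d^2 - 7*d - 6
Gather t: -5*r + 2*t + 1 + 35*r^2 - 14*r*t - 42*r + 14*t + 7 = 35*r^2 - 47*r + t*(16 - 14*r) + 8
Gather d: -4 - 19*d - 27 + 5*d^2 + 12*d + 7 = 5*d^2 - 7*d - 24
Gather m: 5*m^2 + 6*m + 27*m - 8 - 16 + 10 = 5*m^2 + 33*m - 14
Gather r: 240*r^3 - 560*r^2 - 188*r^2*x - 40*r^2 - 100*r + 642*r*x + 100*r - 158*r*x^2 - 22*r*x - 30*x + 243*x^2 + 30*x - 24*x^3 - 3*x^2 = 240*r^3 + r^2*(-188*x - 600) + r*(-158*x^2 + 620*x) - 24*x^3 + 240*x^2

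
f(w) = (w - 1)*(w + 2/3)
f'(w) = 2*w - 1/3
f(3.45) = 10.09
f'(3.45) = 6.57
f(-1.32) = 1.52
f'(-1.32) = -2.97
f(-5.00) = 26.00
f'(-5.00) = -10.33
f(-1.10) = 0.91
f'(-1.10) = -2.53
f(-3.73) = 14.49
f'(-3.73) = -7.79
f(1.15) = 0.27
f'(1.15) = 1.97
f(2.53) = 4.89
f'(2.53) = 4.73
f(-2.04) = 4.17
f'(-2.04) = -4.41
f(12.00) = 139.33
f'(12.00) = 23.67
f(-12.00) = 147.33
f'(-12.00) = -24.33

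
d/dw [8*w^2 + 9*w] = 16*w + 9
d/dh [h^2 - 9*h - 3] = 2*h - 9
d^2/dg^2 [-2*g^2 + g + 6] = -4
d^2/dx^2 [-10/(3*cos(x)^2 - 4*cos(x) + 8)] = 10*(-36*sin(x)^4 - 62*sin(x)^2 - 77*cos(x) + 9*cos(3*x) + 82)/(3*sin(x)^2 + 4*cos(x) - 11)^3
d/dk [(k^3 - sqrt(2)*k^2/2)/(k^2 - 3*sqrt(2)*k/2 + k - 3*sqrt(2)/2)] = k*(-k*(2*k - sqrt(2))*(4*k - 3*sqrt(2) + 2) + 2*(3*k - sqrt(2))*(2*k^2 - 3*sqrt(2)*k + 2*k - 3*sqrt(2)))/(2*k^2 - 3*sqrt(2)*k + 2*k - 3*sqrt(2))^2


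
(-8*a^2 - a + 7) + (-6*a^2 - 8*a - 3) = -14*a^2 - 9*a + 4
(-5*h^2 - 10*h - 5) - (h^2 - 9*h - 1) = -6*h^2 - h - 4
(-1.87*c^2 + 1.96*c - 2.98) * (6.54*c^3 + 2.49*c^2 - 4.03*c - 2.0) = -12.2298*c^5 + 8.1621*c^4 - 7.0727*c^3 - 11.579*c^2 + 8.0894*c + 5.96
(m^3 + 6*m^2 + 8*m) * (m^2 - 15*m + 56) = m^5 - 9*m^4 - 26*m^3 + 216*m^2 + 448*m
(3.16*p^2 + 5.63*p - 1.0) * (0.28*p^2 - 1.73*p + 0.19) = 0.8848*p^4 - 3.8904*p^3 - 9.4195*p^2 + 2.7997*p - 0.19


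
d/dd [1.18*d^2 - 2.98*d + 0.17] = 2.36*d - 2.98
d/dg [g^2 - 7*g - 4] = 2*g - 7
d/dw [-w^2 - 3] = -2*w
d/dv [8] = 0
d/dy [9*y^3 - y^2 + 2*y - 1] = 27*y^2 - 2*y + 2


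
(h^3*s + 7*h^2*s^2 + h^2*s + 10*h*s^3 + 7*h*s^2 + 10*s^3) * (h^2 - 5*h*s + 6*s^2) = h^5*s + 2*h^4*s^2 + h^4*s - 19*h^3*s^3 + 2*h^3*s^2 - 8*h^2*s^4 - 19*h^2*s^3 + 60*h*s^5 - 8*h*s^4 + 60*s^5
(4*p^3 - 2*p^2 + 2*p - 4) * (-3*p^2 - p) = -12*p^5 + 2*p^4 - 4*p^3 + 10*p^2 + 4*p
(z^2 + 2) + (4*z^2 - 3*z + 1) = 5*z^2 - 3*z + 3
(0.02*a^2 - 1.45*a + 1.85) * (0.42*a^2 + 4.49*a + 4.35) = 0.0084*a^4 - 0.5192*a^3 - 5.6465*a^2 + 1.999*a + 8.0475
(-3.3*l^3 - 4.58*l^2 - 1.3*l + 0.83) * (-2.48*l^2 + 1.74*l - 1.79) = 8.184*l^5 + 5.6164*l^4 + 1.1618*l^3 + 3.8778*l^2 + 3.7712*l - 1.4857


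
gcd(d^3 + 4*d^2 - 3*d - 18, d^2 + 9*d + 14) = 1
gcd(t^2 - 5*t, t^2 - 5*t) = t^2 - 5*t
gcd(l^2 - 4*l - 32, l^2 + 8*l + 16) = l + 4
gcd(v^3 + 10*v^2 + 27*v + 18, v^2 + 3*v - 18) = v + 6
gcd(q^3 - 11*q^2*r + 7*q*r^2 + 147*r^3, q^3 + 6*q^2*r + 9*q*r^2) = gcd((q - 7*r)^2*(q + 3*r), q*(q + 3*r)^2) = q + 3*r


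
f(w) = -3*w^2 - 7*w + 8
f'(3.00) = -25.00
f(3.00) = -40.00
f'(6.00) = -43.00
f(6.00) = -142.00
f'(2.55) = -22.30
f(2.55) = -29.36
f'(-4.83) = 21.98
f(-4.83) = -28.18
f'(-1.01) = -0.94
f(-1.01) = 12.01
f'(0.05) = -7.30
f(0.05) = 7.64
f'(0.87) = -12.22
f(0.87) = -0.36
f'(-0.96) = -1.24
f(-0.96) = 11.96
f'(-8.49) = 43.94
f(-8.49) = -148.81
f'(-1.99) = 4.94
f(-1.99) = 10.05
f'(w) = -6*w - 7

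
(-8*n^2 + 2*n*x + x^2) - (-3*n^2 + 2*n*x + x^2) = -5*n^2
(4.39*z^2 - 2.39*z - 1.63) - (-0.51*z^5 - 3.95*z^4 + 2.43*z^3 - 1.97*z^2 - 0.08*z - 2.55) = 0.51*z^5 + 3.95*z^4 - 2.43*z^3 + 6.36*z^2 - 2.31*z + 0.92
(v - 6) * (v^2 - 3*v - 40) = v^3 - 9*v^2 - 22*v + 240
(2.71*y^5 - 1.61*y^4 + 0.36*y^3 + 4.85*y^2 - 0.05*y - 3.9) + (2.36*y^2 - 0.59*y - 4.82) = 2.71*y^5 - 1.61*y^4 + 0.36*y^3 + 7.21*y^2 - 0.64*y - 8.72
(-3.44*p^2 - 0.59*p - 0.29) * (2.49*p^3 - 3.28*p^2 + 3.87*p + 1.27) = -8.5656*p^5 + 9.8141*p^4 - 12.0997*p^3 - 5.7009*p^2 - 1.8716*p - 0.3683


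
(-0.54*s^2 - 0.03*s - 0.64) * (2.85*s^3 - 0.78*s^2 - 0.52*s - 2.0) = -1.539*s^5 + 0.3357*s^4 - 1.5198*s^3 + 1.5948*s^2 + 0.3928*s + 1.28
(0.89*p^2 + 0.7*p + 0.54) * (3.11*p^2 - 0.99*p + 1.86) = 2.7679*p^4 + 1.2959*p^3 + 2.6418*p^2 + 0.7674*p + 1.0044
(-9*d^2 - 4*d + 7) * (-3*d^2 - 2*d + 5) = 27*d^4 + 30*d^3 - 58*d^2 - 34*d + 35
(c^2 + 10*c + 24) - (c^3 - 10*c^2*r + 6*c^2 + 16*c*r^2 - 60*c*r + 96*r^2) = -c^3 + 10*c^2*r - 5*c^2 - 16*c*r^2 + 60*c*r + 10*c - 96*r^2 + 24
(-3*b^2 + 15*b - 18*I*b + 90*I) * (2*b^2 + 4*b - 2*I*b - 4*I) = -6*b^4 + 18*b^3 - 30*I*b^3 + 24*b^2 + 90*I*b^2 + 108*b + 300*I*b + 360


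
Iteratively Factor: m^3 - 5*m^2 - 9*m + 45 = (m + 3)*(m^2 - 8*m + 15) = (m - 3)*(m + 3)*(m - 5)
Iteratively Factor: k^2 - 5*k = (k - 5)*(k)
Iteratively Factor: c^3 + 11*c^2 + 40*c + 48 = (c + 4)*(c^2 + 7*c + 12) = (c + 4)^2*(c + 3)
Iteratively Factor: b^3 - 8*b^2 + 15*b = (b - 5)*(b^2 - 3*b) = b*(b - 5)*(b - 3)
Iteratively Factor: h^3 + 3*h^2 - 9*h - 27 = (h + 3)*(h^2 - 9) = (h + 3)^2*(h - 3)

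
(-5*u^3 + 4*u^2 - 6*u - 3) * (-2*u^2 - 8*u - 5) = 10*u^5 + 32*u^4 + 5*u^3 + 34*u^2 + 54*u + 15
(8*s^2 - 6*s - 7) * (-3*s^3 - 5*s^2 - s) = -24*s^5 - 22*s^4 + 43*s^3 + 41*s^2 + 7*s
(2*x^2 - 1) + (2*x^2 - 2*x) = 4*x^2 - 2*x - 1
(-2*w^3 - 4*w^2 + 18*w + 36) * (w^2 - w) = -2*w^5 - 2*w^4 + 22*w^3 + 18*w^2 - 36*w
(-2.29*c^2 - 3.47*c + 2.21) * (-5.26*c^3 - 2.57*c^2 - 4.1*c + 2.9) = 12.0454*c^5 + 24.1375*c^4 + 6.6823*c^3 + 1.9063*c^2 - 19.124*c + 6.409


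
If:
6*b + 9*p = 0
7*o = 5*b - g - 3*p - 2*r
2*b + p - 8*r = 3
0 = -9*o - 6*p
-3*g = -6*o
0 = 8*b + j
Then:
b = -9/32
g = -1/4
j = 9/4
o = -1/8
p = 3/16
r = -27/64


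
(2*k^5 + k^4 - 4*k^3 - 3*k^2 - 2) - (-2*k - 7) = 2*k^5 + k^4 - 4*k^3 - 3*k^2 + 2*k + 5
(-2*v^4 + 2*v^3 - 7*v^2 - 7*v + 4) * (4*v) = -8*v^5 + 8*v^4 - 28*v^3 - 28*v^2 + 16*v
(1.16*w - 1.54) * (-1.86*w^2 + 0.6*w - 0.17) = -2.1576*w^3 + 3.5604*w^2 - 1.1212*w + 0.2618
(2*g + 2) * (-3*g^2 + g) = -6*g^3 - 4*g^2 + 2*g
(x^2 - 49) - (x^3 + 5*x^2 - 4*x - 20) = -x^3 - 4*x^2 + 4*x - 29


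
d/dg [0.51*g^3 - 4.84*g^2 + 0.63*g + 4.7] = 1.53*g^2 - 9.68*g + 0.63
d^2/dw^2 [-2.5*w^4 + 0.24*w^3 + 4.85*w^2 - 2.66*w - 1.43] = -30.0*w^2 + 1.44*w + 9.7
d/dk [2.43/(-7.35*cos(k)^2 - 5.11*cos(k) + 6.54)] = -(35.721*cos(k) + 12.4173)*sin(k)/(7.35*cos(k)^2 + 5.11*cos(k) - 6.54)^2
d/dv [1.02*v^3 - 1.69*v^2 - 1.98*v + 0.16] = 3.06*v^2 - 3.38*v - 1.98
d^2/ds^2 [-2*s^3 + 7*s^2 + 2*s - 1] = 14 - 12*s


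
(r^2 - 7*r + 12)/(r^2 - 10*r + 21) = (r - 4)/(r - 7)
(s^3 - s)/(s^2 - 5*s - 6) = s*(s - 1)/(s - 6)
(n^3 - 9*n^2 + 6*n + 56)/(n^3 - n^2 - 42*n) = (n^2 - 2*n - 8)/(n*(n + 6))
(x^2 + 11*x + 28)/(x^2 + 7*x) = (x + 4)/x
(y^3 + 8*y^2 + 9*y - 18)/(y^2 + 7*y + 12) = (y^2 + 5*y - 6)/(y + 4)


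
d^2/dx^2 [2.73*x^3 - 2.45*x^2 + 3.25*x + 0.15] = 16.38*x - 4.9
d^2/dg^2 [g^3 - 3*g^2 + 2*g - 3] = 6*g - 6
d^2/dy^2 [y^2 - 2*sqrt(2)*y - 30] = 2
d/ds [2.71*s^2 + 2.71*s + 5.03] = 5.42*s + 2.71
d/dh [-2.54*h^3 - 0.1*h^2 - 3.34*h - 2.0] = -7.62*h^2 - 0.2*h - 3.34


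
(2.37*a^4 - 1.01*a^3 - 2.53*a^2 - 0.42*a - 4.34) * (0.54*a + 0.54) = 1.2798*a^5 + 0.7344*a^4 - 1.9116*a^3 - 1.593*a^2 - 2.5704*a - 2.3436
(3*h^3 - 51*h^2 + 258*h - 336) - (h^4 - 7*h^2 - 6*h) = -h^4 + 3*h^3 - 44*h^2 + 264*h - 336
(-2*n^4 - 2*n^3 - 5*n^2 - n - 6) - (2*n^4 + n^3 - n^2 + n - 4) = -4*n^4 - 3*n^3 - 4*n^2 - 2*n - 2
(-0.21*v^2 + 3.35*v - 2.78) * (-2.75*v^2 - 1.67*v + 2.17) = 0.5775*v^4 - 8.8618*v^3 + 1.5948*v^2 + 11.9121*v - 6.0326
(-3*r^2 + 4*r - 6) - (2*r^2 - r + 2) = -5*r^2 + 5*r - 8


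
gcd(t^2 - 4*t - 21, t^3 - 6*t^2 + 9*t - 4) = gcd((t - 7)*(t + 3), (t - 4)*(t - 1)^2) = 1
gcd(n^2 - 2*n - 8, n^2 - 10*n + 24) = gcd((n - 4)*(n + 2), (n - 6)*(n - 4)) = n - 4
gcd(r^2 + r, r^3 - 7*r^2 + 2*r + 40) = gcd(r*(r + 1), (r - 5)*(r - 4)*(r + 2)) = 1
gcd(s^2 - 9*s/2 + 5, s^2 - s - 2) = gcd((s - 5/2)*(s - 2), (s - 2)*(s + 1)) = s - 2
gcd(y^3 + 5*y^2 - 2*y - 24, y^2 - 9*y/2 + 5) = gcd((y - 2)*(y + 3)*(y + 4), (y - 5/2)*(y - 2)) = y - 2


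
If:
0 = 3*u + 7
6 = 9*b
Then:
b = 2/3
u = -7/3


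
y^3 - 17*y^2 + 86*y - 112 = (y - 8)*(y - 7)*(y - 2)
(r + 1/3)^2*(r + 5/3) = r^3 + 7*r^2/3 + 11*r/9 + 5/27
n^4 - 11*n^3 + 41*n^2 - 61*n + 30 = (n - 5)*(n - 3)*(n - 2)*(n - 1)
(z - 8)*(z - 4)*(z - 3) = z^3 - 15*z^2 + 68*z - 96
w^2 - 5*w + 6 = (w - 3)*(w - 2)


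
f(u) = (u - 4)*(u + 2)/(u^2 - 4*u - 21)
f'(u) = (4 - 2*u)*(u - 4)*(u + 2)/(u^2 - 4*u - 21)^2 + (u - 4)/(u^2 - 4*u - 21) + (u + 2)/(u^2 - 4*u - 21)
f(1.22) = 0.37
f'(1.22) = -0.04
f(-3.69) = 1.76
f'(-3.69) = 1.45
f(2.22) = 0.30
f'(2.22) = -0.09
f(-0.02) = 0.38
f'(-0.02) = 0.02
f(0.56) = 0.38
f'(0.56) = -0.01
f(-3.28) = 3.24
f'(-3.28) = 8.90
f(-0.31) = 0.37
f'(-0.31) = 0.05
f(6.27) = -2.77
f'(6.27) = -5.06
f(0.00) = 0.38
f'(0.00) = 0.02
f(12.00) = 1.49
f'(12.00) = -0.10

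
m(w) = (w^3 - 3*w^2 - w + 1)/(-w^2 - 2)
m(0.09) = -0.44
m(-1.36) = 1.48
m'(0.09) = 0.79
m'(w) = 2*w*(w^3 - 3*w^2 - w + 1)/(-w^2 - 2)^2 + (3*w^2 - 6*w - 1)/(-w^2 - 2)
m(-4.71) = 6.84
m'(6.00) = -1.01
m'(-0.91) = -2.15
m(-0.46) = -0.33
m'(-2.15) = -1.87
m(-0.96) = 0.58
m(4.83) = -1.53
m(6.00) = -2.71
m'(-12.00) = -1.03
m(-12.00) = 14.71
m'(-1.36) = -2.25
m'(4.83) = -0.99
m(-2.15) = 3.12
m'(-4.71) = -1.22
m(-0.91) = 0.47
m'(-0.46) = -1.22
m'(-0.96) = -2.20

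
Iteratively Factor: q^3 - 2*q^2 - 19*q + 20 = (q + 4)*(q^2 - 6*q + 5) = (q - 1)*(q + 4)*(q - 5)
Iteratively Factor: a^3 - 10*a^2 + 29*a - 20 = (a - 4)*(a^2 - 6*a + 5) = (a - 5)*(a - 4)*(a - 1)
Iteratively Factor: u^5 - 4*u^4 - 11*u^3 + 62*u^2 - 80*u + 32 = (u - 1)*(u^4 - 3*u^3 - 14*u^2 + 48*u - 32) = (u - 4)*(u - 1)*(u^3 + u^2 - 10*u + 8) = (u - 4)*(u - 1)^2*(u^2 + 2*u - 8) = (u - 4)*(u - 1)^2*(u + 4)*(u - 2)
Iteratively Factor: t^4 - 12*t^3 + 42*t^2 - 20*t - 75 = (t - 5)*(t^3 - 7*t^2 + 7*t + 15) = (t - 5)*(t + 1)*(t^2 - 8*t + 15) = (t - 5)^2*(t + 1)*(t - 3)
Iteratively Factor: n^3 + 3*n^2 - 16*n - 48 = (n - 4)*(n^2 + 7*n + 12) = (n - 4)*(n + 3)*(n + 4)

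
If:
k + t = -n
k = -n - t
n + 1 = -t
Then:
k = 1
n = -t - 1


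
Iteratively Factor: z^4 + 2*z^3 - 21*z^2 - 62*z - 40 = (z + 4)*(z^3 - 2*z^2 - 13*z - 10) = (z + 1)*(z + 4)*(z^2 - 3*z - 10) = (z - 5)*(z + 1)*(z + 4)*(z + 2)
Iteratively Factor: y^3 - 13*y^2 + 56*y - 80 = (y - 4)*(y^2 - 9*y + 20) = (y - 5)*(y - 4)*(y - 4)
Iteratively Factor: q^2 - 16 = (q + 4)*(q - 4)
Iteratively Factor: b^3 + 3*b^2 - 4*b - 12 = (b + 2)*(b^2 + b - 6) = (b + 2)*(b + 3)*(b - 2)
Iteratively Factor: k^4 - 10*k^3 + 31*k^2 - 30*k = (k)*(k^3 - 10*k^2 + 31*k - 30) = k*(k - 2)*(k^2 - 8*k + 15) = k*(k - 5)*(k - 2)*(k - 3)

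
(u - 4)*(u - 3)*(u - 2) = u^3 - 9*u^2 + 26*u - 24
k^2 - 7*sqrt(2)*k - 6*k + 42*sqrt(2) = (k - 6)*(k - 7*sqrt(2))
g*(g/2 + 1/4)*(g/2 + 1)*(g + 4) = g^4/4 + 13*g^3/8 + 11*g^2/4 + g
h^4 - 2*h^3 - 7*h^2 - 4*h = h*(h - 4)*(h + 1)^2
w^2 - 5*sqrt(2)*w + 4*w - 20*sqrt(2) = (w + 4)*(w - 5*sqrt(2))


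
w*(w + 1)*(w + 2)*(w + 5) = w^4 + 8*w^3 + 17*w^2 + 10*w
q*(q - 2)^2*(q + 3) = q^4 - q^3 - 8*q^2 + 12*q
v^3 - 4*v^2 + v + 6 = (v - 3)*(v - 2)*(v + 1)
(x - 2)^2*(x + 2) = x^3 - 2*x^2 - 4*x + 8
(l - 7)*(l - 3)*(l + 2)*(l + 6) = l^4 - 2*l^3 - 47*l^2 + 48*l + 252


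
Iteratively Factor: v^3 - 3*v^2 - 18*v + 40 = (v - 5)*(v^2 + 2*v - 8) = (v - 5)*(v - 2)*(v + 4)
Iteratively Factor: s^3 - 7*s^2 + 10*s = (s - 5)*(s^2 - 2*s) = s*(s - 5)*(s - 2)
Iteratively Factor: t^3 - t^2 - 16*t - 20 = (t - 5)*(t^2 + 4*t + 4) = (t - 5)*(t + 2)*(t + 2)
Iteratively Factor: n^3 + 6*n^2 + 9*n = (n + 3)*(n^2 + 3*n) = n*(n + 3)*(n + 3)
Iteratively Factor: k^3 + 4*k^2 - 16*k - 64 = (k + 4)*(k^2 - 16) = (k + 4)^2*(k - 4)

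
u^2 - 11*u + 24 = (u - 8)*(u - 3)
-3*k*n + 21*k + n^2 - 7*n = (-3*k + n)*(n - 7)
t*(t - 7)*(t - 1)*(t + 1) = t^4 - 7*t^3 - t^2 + 7*t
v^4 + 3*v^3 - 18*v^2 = v^2*(v - 3)*(v + 6)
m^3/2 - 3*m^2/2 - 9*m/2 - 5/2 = (m/2 + 1/2)*(m - 5)*(m + 1)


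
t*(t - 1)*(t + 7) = t^3 + 6*t^2 - 7*t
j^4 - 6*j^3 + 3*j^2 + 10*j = j*(j - 5)*(j - 2)*(j + 1)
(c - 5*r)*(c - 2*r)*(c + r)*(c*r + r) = c^4*r - 6*c^3*r^2 + c^3*r + 3*c^2*r^3 - 6*c^2*r^2 + 10*c*r^4 + 3*c*r^3 + 10*r^4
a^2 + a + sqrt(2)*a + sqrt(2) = (a + 1)*(a + sqrt(2))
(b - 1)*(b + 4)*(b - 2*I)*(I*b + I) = I*b^4 + 2*b^3 + 4*I*b^3 + 8*b^2 - I*b^2 - 2*b - 4*I*b - 8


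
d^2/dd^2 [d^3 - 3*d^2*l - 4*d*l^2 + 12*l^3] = 6*d - 6*l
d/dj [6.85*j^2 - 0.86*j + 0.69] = 13.7*j - 0.86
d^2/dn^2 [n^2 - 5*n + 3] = 2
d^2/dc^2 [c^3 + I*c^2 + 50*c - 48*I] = 6*c + 2*I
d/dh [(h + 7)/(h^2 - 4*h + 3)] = (h^2 - 4*h - 2*(h - 2)*(h + 7) + 3)/(h^2 - 4*h + 3)^2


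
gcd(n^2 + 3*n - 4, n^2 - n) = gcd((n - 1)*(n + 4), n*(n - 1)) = n - 1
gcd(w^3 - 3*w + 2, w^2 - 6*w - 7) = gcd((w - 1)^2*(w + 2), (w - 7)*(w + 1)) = 1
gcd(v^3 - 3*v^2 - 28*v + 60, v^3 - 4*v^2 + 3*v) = 1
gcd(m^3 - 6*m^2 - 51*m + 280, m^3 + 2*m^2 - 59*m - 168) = m^2 - m - 56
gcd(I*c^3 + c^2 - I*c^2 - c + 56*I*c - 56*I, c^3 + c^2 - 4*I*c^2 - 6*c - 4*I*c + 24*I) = 1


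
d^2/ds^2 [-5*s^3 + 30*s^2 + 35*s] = 60 - 30*s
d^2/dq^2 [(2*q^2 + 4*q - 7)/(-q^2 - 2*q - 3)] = 26*(3*q^2 + 6*q + 1)/(q^6 + 6*q^5 + 21*q^4 + 44*q^3 + 63*q^2 + 54*q + 27)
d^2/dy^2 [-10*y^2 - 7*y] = -20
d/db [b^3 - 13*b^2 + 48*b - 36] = 3*b^2 - 26*b + 48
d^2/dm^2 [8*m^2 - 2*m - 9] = 16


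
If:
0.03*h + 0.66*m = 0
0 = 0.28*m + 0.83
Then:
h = 65.21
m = -2.96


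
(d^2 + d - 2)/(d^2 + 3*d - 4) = (d + 2)/(d + 4)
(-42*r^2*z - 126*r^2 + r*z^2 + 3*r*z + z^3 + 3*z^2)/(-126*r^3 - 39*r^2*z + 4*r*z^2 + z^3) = (z + 3)/(3*r + z)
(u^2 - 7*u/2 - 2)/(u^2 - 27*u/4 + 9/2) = 2*(2*u^2 - 7*u - 4)/(4*u^2 - 27*u + 18)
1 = 1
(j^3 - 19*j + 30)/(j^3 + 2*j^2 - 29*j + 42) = (j + 5)/(j + 7)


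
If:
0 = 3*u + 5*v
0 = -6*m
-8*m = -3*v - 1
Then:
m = 0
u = 5/9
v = -1/3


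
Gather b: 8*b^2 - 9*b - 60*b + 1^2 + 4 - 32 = 8*b^2 - 69*b - 27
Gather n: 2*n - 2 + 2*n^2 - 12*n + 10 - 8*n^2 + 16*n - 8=-6*n^2 + 6*n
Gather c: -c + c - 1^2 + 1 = 0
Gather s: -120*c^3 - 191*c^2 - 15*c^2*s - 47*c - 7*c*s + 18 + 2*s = -120*c^3 - 191*c^2 - 47*c + s*(-15*c^2 - 7*c + 2) + 18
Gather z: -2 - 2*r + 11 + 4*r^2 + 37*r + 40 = 4*r^2 + 35*r + 49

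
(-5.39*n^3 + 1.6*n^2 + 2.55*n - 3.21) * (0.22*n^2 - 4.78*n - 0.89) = -1.1858*n^5 + 26.1162*n^4 - 2.2899*n^3 - 14.3192*n^2 + 13.0743*n + 2.8569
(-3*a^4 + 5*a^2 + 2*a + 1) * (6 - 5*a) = 15*a^5 - 18*a^4 - 25*a^3 + 20*a^2 + 7*a + 6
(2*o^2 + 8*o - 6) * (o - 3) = 2*o^3 + 2*o^2 - 30*o + 18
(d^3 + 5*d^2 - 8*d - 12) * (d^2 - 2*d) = d^5 + 3*d^4 - 18*d^3 + 4*d^2 + 24*d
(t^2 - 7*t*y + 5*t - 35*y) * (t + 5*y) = t^3 - 2*t^2*y + 5*t^2 - 35*t*y^2 - 10*t*y - 175*y^2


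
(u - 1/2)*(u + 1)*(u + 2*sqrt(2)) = u^3 + u^2/2 + 2*sqrt(2)*u^2 - u/2 + sqrt(2)*u - sqrt(2)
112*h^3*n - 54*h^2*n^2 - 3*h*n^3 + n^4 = n*(-8*h + n)*(-2*h + n)*(7*h + n)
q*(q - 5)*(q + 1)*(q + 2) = q^4 - 2*q^3 - 13*q^2 - 10*q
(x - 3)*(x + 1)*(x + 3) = x^3 + x^2 - 9*x - 9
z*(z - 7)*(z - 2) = z^3 - 9*z^2 + 14*z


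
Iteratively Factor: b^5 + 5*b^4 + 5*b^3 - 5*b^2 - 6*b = (b)*(b^4 + 5*b^3 + 5*b^2 - 5*b - 6) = b*(b + 3)*(b^3 + 2*b^2 - b - 2) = b*(b + 2)*(b + 3)*(b^2 - 1) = b*(b - 1)*(b + 2)*(b + 3)*(b + 1)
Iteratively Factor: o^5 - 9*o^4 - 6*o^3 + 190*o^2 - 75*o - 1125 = (o + 3)*(o^4 - 12*o^3 + 30*o^2 + 100*o - 375) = (o + 3)^2*(o^3 - 15*o^2 + 75*o - 125) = (o - 5)*(o + 3)^2*(o^2 - 10*o + 25) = (o - 5)^2*(o + 3)^2*(o - 5)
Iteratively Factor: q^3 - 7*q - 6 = (q - 3)*(q^2 + 3*q + 2) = (q - 3)*(q + 1)*(q + 2)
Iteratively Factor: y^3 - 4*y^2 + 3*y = (y - 3)*(y^2 - y) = (y - 3)*(y - 1)*(y)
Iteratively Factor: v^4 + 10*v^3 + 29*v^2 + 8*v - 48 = (v + 4)*(v^3 + 6*v^2 + 5*v - 12) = (v - 1)*(v + 4)*(v^2 + 7*v + 12) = (v - 1)*(v + 3)*(v + 4)*(v + 4)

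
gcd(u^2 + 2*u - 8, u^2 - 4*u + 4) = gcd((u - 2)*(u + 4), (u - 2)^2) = u - 2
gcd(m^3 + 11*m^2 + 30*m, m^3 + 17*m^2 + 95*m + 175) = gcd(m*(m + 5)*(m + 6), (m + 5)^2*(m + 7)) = m + 5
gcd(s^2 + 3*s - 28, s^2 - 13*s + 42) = 1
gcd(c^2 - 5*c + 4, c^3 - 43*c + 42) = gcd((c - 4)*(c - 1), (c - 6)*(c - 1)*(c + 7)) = c - 1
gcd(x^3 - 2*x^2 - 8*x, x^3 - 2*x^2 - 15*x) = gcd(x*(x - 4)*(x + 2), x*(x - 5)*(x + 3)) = x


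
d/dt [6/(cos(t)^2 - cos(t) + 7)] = 6*(2*cos(t) - 1)*sin(t)/(sin(t)^2 + cos(t) - 8)^2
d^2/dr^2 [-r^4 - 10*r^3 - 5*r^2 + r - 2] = -12*r^2 - 60*r - 10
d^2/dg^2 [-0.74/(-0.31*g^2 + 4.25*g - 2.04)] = (-0.142228*g^2 + 1.9499*g + 0.74*(0.62*g - 4.25)*(1.24*g - 8.5) - 0.935952)/(0.31*g^2 - 4.25*g + 2.04)^3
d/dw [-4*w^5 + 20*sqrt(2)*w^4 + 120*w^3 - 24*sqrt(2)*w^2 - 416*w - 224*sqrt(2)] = -20*w^4 + 80*sqrt(2)*w^3 + 360*w^2 - 48*sqrt(2)*w - 416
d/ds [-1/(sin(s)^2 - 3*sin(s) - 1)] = (2*sin(s) - 3)*cos(s)/(3*sin(s) + cos(s)^2)^2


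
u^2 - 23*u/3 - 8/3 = (u - 8)*(u + 1/3)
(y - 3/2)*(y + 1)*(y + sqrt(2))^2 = y^4 - y^3/2 + 2*sqrt(2)*y^3 - sqrt(2)*y^2 + y^2/2 - 3*sqrt(2)*y - y - 3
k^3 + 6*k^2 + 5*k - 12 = (k - 1)*(k + 3)*(k + 4)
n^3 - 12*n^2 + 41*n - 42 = (n - 7)*(n - 3)*(n - 2)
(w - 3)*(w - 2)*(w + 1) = w^3 - 4*w^2 + w + 6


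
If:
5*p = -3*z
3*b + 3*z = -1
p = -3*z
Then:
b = -1/3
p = 0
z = 0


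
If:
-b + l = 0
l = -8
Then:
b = -8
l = -8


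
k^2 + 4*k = k*(k + 4)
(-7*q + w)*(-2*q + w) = 14*q^2 - 9*q*w + w^2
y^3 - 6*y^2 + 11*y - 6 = (y - 3)*(y - 2)*(y - 1)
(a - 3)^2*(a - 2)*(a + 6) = a^4 - 2*a^3 - 27*a^2 + 108*a - 108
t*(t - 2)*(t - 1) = t^3 - 3*t^2 + 2*t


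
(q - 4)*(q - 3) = q^2 - 7*q + 12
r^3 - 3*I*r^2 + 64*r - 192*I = (r - 8*I)*(r - 3*I)*(r + 8*I)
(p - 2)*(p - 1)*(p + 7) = p^3 + 4*p^2 - 19*p + 14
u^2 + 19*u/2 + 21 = (u + 7/2)*(u + 6)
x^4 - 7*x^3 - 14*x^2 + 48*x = x*(x - 8)*(x - 2)*(x + 3)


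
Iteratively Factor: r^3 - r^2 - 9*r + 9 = (r + 3)*(r^2 - 4*r + 3) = (r - 1)*(r + 3)*(r - 3)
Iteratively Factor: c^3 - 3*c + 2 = (c - 1)*(c^2 + c - 2) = (c - 1)*(c + 2)*(c - 1)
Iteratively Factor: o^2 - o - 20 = (o + 4)*(o - 5)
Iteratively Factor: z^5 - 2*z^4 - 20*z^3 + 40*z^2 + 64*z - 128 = (z + 4)*(z^4 - 6*z^3 + 4*z^2 + 24*z - 32) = (z + 2)*(z + 4)*(z^3 - 8*z^2 + 20*z - 16) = (z - 4)*(z + 2)*(z + 4)*(z^2 - 4*z + 4) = (z - 4)*(z - 2)*(z + 2)*(z + 4)*(z - 2)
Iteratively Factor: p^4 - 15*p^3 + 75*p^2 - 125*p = (p - 5)*(p^3 - 10*p^2 + 25*p) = p*(p - 5)*(p^2 - 10*p + 25) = p*(p - 5)^2*(p - 5)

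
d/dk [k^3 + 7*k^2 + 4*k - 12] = 3*k^2 + 14*k + 4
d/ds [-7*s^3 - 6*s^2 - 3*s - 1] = -21*s^2 - 12*s - 3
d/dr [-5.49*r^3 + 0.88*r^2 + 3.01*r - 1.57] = -16.47*r^2 + 1.76*r + 3.01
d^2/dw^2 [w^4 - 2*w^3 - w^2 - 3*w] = 12*w^2 - 12*w - 2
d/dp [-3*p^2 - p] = -6*p - 1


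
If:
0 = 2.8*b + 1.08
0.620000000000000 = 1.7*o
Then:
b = -0.39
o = 0.36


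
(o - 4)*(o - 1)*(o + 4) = o^3 - o^2 - 16*o + 16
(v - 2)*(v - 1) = v^2 - 3*v + 2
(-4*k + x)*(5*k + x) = -20*k^2 + k*x + x^2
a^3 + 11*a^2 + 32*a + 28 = (a + 2)^2*(a + 7)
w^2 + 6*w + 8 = (w + 2)*(w + 4)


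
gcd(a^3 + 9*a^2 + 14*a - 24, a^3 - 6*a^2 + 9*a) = 1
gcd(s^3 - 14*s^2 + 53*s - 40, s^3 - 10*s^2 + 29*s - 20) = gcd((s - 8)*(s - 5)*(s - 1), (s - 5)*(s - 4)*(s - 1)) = s^2 - 6*s + 5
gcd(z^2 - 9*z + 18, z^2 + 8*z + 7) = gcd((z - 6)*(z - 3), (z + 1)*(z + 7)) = 1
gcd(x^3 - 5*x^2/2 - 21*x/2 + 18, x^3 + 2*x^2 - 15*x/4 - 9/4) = x^2 + 3*x/2 - 9/2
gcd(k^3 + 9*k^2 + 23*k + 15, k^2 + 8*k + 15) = k^2 + 8*k + 15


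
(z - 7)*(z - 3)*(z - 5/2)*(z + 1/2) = z^4 - 12*z^3 + 159*z^2/4 - 59*z/2 - 105/4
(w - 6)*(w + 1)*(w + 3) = w^3 - 2*w^2 - 21*w - 18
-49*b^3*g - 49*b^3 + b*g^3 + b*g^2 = (-7*b + g)*(7*b + g)*(b*g + b)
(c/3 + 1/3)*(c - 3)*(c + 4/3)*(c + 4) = c^4/3 + 10*c^3/9 - 25*c^2/9 - 80*c/9 - 16/3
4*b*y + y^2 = y*(4*b + y)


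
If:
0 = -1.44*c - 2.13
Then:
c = -1.48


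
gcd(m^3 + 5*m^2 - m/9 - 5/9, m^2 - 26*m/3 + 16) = 1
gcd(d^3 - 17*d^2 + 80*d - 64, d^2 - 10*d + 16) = d - 8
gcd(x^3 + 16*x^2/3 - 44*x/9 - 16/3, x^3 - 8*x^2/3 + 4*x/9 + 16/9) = x^2 - 2*x/3 - 8/9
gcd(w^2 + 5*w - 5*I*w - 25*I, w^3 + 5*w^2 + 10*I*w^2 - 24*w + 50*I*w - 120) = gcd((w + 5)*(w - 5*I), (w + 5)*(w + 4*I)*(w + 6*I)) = w + 5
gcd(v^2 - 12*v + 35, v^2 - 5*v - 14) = v - 7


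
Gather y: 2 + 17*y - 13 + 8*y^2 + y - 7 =8*y^2 + 18*y - 18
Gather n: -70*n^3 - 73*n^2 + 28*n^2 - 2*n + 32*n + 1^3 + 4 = -70*n^3 - 45*n^2 + 30*n + 5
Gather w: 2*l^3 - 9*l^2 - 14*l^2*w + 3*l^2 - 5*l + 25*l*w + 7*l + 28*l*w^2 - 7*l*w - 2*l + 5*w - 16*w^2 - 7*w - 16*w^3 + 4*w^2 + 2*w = 2*l^3 - 6*l^2 - 16*w^3 + w^2*(28*l - 12) + w*(-14*l^2 + 18*l)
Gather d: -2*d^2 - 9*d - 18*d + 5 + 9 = -2*d^2 - 27*d + 14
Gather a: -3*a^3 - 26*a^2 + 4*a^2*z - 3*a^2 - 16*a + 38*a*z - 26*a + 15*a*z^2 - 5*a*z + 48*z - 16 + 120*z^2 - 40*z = -3*a^3 + a^2*(4*z - 29) + a*(15*z^2 + 33*z - 42) + 120*z^2 + 8*z - 16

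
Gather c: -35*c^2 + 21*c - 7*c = -35*c^2 + 14*c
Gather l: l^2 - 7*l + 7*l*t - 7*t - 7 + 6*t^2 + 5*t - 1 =l^2 + l*(7*t - 7) + 6*t^2 - 2*t - 8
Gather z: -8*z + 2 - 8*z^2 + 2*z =-8*z^2 - 6*z + 2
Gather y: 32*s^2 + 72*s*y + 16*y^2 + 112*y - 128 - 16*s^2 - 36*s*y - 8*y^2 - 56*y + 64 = 16*s^2 + 8*y^2 + y*(36*s + 56) - 64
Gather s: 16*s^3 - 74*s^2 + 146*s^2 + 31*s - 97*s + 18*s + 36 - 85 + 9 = 16*s^3 + 72*s^2 - 48*s - 40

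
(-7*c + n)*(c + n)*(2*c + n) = -14*c^3 - 19*c^2*n - 4*c*n^2 + n^3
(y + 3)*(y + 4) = y^2 + 7*y + 12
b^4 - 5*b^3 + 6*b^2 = b^2*(b - 3)*(b - 2)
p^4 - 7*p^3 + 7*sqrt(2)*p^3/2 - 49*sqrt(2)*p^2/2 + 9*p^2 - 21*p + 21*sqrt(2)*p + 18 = (p - 6)*(p - 1)*(p + sqrt(2)/2)*(p + 3*sqrt(2))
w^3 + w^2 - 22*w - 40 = (w - 5)*(w + 2)*(w + 4)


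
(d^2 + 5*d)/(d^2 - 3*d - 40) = d/(d - 8)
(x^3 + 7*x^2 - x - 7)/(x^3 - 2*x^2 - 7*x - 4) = (x^2 + 6*x - 7)/(x^2 - 3*x - 4)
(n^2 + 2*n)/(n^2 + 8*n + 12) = n/(n + 6)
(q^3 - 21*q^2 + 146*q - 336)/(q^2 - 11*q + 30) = (q^2 - 15*q + 56)/(q - 5)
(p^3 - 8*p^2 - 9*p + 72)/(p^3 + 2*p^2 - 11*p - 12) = (p^2 - 5*p - 24)/(p^2 + 5*p + 4)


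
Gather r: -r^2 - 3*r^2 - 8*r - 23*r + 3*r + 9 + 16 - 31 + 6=-4*r^2 - 28*r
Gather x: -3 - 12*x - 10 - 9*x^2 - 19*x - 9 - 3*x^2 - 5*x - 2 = -12*x^2 - 36*x - 24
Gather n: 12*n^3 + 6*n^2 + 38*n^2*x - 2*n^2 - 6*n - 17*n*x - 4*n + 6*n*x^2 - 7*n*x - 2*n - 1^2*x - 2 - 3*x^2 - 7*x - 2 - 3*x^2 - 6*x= 12*n^3 + n^2*(38*x + 4) + n*(6*x^2 - 24*x - 12) - 6*x^2 - 14*x - 4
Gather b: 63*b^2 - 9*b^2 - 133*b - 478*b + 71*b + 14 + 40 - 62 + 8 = 54*b^2 - 540*b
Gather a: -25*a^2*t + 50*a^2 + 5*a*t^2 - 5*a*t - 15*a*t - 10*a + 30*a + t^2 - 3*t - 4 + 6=a^2*(50 - 25*t) + a*(5*t^2 - 20*t + 20) + t^2 - 3*t + 2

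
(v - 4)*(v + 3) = v^2 - v - 12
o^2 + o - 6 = (o - 2)*(o + 3)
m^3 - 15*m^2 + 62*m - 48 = (m - 8)*(m - 6)*(m - 1)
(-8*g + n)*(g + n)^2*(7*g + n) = -56*g^4 - 113*g^3*n - 57*g^2*n^2 + g*n^3 + n^4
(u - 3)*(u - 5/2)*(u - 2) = u^3 - 15*u^2/2 + 37*u/2 - 15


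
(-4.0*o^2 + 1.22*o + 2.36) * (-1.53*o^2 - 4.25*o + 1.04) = 6.12*o^4 + 15.1334*o^3 - 12.9558*o^2 - 8.7612*o + 2.4544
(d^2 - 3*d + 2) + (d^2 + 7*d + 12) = 2*d^2 + 4*d + 14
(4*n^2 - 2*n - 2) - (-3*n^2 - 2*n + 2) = 7*n^2 - 4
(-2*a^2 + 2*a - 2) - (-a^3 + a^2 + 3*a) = a^3 - 3*a^2 - a - 2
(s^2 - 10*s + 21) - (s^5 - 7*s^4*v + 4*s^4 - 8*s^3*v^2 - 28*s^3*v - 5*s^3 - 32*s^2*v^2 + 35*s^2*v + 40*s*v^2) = -s^5 + 7*s^4*v - 4*s^4 + 8*s^3*v^2 + 28*s^3*v + 5*s^3 + 32*s^2*v^2 - 35*s^2*v + s^2 - 40*s*v^2 - 10*s + 21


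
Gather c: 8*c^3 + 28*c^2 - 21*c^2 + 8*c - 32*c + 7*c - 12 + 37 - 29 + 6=8*c^3 + 7*c^2 - 17*c + 2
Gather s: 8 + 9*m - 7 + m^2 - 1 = m^2 + 9*m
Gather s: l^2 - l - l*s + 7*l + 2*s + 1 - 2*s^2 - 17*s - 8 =l^2 + 6*l - 2*s^2 + s*(-l - 15) - 7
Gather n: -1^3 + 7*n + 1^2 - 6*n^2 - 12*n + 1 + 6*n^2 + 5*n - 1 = 0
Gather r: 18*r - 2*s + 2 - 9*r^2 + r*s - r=-9*r^2 + r*(s + 17) - 2*s + 2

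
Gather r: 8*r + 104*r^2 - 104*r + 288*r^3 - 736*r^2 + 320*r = 288*r^3 - 632*r^2 + 224*r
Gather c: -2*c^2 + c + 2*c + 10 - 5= -2*c^2 + 3*c + 5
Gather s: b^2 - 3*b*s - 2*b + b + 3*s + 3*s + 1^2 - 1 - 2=b^2 - b + s*(6 - 3*b) - 2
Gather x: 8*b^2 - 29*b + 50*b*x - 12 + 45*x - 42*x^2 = 8*b^2 - 29*b - 42*x^2 + x*(50*b + 45) - 12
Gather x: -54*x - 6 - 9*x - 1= -63*x - 7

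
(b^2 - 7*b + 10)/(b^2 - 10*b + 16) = (b - 5)/(b - 8)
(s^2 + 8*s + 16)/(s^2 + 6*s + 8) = (s + 4)/(s + 2)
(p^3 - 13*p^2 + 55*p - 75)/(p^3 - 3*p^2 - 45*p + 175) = (p - 3)/(p + 7)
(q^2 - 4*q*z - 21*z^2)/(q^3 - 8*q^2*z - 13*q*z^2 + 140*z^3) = (-q - 3*z)/(-q^2 + q*z + 20*z^2)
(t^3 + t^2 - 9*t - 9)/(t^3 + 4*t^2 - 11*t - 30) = (t^2 + 4*t + 3)/(t^2 + 7*t + 10)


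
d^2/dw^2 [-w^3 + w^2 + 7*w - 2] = 2 - 6*w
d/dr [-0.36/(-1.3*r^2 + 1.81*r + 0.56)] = (0.6516 - 0.936*r)/(-1.3*r^2 + 1.81*r + 0.56)^2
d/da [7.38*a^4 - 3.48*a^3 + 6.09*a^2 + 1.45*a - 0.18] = 29.52*a^3 - 10.44*a^2 + 12.18*a + 1.45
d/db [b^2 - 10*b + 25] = 2*b - 10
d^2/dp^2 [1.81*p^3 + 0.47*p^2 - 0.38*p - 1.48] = 10.86*p + 0.94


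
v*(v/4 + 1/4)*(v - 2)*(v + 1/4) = v^4/4 - 3*v^3/16 - 9*v^2/16 - v/8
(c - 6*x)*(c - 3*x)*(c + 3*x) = c^3 - 6*c^2*x - 9*c*x^2 + 54*x^3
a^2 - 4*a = a*(a - 4)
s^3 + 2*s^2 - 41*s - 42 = (s - 6)*(s + 1)*(s + 7)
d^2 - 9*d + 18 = (d - 6)*(d - 3)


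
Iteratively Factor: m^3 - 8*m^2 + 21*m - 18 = (m - 3)*(m^2 - 5*m + 6) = (m - 3)*(m - 2)*(m - 3)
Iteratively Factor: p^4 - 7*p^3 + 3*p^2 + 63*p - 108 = (p - 4)*(p^3 - 3*p^2 - 9*p + 27) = (p - 4)*(p - 3)*(p^2 - 9) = (p - 4)*(p - 3)*(p + 3)*(p - 3)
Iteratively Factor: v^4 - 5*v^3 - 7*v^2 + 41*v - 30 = (v - 2)*(v^3 - 3*v^2 - 13*v + 15) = (v - 2)*(v + 3)*(v^2 - 6*v + 5) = (v - 5)*(v - 2)*(v + 3)*(v - 1)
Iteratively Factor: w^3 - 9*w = (w - 3)*(w^2 + 3*w) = (w - 3)*(w + 3)*(w)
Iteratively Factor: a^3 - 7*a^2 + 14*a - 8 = (a - 1)*(a^2 - 6*a + 8) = (a - 4)*(a - 1)*(a - 2)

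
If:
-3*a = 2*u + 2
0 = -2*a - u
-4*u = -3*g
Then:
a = 2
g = -16/3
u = -4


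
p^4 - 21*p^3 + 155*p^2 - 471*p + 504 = (p - 8)*(p - 7)*(p - 3)^2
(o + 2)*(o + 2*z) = o^2 + 2*o*z + 2*o + 4*z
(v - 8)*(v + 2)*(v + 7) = v^3 + v^2 - 58*v - 112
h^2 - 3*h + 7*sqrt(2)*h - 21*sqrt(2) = (h - 3)*(h + 7*sqrt(2))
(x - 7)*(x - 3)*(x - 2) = x^3 - 12*x^2 + 41*x - 42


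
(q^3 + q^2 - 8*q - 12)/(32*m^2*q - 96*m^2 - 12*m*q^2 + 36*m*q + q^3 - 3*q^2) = (q^2 + 4*q + 4)/(32*m^2 - 12*m*q + q^2)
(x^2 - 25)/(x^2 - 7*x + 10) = (x + 5)/(x - 2)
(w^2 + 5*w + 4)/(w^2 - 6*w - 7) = (w + 4)/(w - 7)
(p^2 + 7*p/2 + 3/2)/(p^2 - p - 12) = (p + 1/2)/(p - 4)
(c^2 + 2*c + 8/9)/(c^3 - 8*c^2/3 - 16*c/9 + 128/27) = 3*(3*c + 2)/(9*c^2 - 36*c + 32)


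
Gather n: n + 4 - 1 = n + 3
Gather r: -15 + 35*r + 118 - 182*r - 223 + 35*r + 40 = -112*r - 80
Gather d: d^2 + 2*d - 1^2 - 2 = d^2 + 2*d - 3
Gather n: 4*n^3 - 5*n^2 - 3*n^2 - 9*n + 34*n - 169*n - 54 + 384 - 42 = 4*n^3 - 8*n^2 - 144*n + 288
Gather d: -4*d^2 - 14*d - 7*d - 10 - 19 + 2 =-4*d^2 - 21*d - 27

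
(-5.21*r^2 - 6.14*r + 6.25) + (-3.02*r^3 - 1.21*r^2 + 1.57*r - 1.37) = -3.02*r^3 - 6.42*r^2 - 4.57*r + 4.88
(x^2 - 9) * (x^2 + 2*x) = x^4 + 2*x^3 - 9*x^2 - 18*x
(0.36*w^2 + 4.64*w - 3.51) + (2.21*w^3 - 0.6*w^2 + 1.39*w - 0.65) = 2.21*w^3 - 0.24*w^2 + 6.03*w - 4.16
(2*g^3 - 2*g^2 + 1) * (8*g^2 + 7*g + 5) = 16*g^5 - 2*g^4 - 4*g^3 - 2*g^2 + 7*g + 5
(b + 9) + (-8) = b + 1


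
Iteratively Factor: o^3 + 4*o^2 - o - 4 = (o + 1)*(o^2 + 3*o - 4) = (o + 1)*(o + 4)*(o - 1)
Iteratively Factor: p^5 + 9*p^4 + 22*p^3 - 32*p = (p + 4)*(p^4 + 5*p^3 + 2*p^2 - 8*p) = (p + 2)*(p + 4)*(p^3 + 3*p^2 - 4*p) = (p + 2)*(p + 4)^2*(p^2 - p) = p*(p + 2)*(p + 4)^2*(p - 1)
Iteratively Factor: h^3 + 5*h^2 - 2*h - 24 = (h + 3)*(h^2 + 2*h - 8) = (h + 3)*(h + 4)*(h - 2)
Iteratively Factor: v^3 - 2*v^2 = (v)*(v^2 - 2*v) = v^2*(v - 2)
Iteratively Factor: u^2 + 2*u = (u + 2)*(u)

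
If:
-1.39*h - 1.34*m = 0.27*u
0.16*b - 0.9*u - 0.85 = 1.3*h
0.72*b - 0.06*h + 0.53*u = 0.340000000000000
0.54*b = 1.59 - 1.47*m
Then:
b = -0.33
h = -1.34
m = 1.20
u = 0.93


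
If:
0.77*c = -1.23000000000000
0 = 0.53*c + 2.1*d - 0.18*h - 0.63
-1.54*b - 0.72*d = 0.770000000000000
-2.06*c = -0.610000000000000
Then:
No Solution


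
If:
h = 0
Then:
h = 0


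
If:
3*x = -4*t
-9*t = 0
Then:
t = 0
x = 0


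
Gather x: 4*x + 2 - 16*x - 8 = -12*x - 6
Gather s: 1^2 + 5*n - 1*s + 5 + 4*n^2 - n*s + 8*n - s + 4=4*n^2 + 13*n + s*(-n - 2) + 10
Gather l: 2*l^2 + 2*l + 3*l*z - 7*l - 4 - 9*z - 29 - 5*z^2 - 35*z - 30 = 2*l^2 + l*(3*z - 5) - 5*z^2 - 44*z - 63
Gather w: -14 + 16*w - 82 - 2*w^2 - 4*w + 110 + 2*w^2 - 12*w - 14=0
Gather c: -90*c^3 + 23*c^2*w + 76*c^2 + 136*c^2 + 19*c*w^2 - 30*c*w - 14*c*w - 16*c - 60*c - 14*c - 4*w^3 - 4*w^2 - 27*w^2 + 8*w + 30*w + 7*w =-90*c^3 + c^2*(23*w + 212) + c*(19*w^2 - 44*w - 90) - 4*w^3 - 31*w^2 + 45*w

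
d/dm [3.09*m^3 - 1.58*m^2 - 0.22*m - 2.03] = 9.27*m^2 - 3.16*m - 0.22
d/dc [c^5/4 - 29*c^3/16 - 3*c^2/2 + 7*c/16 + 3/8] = 5*c^4/4 - 87*c^2/16 - 3*c + 7/16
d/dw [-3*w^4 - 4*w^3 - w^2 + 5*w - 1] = -12*w^3 - 12*w^2 - 2*w + 5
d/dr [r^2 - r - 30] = 2*r - 1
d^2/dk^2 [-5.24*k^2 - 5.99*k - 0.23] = -10.4800000000000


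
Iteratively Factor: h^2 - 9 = (h + 3)*(h - 3)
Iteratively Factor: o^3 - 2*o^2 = (o)*(o^2 - 2*o) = o*(o - 2)*(o)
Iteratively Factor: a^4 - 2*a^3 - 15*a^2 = (a - 5)*(a^3 + 3*a^2) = (a - 5)*(a + 3)*(a^2) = a*(a - 5)*(a + 3)*(a)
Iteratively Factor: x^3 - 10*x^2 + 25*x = (x - 5)*(x^2 - 5*x) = x*(x - 5)*(x - 5)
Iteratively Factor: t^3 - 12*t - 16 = (t - 4)*(t^2 + 4*t + 4) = (t - 4)*(t + 2)*(t + 2)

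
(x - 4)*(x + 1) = x^2 - 3*x - 4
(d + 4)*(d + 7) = d^2 + 11*d + 28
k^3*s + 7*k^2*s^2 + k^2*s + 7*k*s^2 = k*(k + 7*s)*(k*s + s)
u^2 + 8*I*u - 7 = (u + I)*(u + 7*I)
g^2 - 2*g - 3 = (g - 3)*(g + 1)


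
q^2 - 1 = (q - 1)*(q + 1)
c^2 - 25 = (c - 5)*(c + 5)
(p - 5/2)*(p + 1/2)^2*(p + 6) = p^4 + 9*p^3/2 - 45*p^2/4 - 113*p/8 - 15/4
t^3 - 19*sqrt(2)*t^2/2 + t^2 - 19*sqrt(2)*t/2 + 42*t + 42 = (t + 1)*(t - 6*sqrt(2))*(t - 7*sqrt(2)/2)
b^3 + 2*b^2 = b^2*(b + 2)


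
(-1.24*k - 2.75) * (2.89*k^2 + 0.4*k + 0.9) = -3.5836*k^3 - 8.4435*k^2 - 2.216*k - 2.475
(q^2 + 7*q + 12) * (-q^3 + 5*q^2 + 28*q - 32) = -q^5 - 2*q^4 + 51*q^3 + 224*q^2 + 112*q - 384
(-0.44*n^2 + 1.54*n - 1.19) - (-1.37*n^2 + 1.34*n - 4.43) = 0.93*n^2 + 0.2*n + 3.24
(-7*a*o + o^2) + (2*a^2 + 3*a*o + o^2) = 2*a^2 - 4*a*o + 2*o^2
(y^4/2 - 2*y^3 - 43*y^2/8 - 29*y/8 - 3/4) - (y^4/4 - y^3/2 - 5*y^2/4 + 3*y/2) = y^4/4 - 3*y^3/2 - 33*y^2/8 - 41*y/8 - 3/4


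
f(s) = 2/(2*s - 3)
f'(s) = -4/(2*s - 3)^2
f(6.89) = 0.19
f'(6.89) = -0.03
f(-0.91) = -0.41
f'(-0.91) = -0.17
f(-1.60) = -0.32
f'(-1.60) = -0.10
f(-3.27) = -0.21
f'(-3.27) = -0.04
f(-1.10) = -0.38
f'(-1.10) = -0.15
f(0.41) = -0.92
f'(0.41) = -0.84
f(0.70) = -1.25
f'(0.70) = -1.56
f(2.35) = 1.18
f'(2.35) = -1.38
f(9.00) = 0.13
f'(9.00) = -0.02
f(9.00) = 0.13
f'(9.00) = -0.02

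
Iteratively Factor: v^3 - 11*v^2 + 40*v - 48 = (v - 3)*(v^2 - 8*v + 16) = (v - 4)*(v - 3)*(v - 4)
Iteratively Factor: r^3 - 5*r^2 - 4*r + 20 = (r - 2)*(r^2 - 3*r - 10) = (r - 2)*(r + 2)*(r - 5)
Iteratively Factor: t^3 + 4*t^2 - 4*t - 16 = (t + 4)*(t^2 - 4) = (t - 2)*(t + 4)*(t + 2)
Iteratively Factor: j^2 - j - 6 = (j + 2)*(j - 3)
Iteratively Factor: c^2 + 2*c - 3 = (c + 3)*(c - 1)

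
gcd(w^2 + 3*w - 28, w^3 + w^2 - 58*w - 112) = w + 7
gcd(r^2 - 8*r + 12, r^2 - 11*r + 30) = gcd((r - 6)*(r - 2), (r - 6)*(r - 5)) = r - 6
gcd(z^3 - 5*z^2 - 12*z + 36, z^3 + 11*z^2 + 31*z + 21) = z + 3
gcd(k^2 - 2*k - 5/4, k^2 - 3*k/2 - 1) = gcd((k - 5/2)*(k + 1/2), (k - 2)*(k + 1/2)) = k + 1/2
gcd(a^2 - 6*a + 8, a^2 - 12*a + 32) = a - 4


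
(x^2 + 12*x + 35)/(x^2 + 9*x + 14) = (x + 5)/(x + 2)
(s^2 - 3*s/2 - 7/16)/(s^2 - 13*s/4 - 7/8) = (4*s - 7)/(2*(2*s - 7))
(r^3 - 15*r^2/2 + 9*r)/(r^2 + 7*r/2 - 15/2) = r*(r - 6)/(r + 5)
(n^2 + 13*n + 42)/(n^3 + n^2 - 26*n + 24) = (n + 7)/(n^2 - 5*n + 4)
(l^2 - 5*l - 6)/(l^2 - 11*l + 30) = (l + 1)/(l - 5)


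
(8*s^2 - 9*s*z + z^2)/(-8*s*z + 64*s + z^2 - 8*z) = (-s + z)/(z - 8)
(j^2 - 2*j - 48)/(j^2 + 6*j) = (j - 8)/j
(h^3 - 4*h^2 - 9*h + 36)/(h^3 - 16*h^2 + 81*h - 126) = (h^2 - h - 12)/(h^2 - 13*h + 42)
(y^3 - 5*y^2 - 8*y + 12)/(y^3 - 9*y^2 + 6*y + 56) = (y^2 - 7*y + 6)/(y^2 - 11*y + 28)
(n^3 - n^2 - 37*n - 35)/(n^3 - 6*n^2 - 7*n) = (n + 5)/n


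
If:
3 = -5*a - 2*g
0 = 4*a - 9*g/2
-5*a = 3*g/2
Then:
No Solution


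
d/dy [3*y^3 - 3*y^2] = 3*y*(3*y - 2)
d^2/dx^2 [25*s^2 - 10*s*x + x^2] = 2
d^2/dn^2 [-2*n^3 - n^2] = -12*n - 2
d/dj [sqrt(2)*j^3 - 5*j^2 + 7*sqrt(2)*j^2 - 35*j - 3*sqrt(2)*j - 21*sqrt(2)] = 3*sqrt(2)*j^2 - 10*j + 14*sqrt(2)*j - 35 - 3*sqrt(2)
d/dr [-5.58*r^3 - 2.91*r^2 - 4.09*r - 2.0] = -16.74*r^2 - 5.82*r - 4.09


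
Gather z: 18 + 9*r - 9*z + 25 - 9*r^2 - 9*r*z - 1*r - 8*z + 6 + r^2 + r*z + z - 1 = -8*r^2 + 8*r + z*(-8*r - 16) + 48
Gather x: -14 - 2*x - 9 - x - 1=-3*x - 24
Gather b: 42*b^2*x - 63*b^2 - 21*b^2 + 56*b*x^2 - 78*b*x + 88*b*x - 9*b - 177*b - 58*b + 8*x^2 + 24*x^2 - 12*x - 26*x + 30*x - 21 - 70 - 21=b^2*(42*x - 84) + b*(56*x^2 + 10*x - 244) + 32*x^2 - 8*x - 112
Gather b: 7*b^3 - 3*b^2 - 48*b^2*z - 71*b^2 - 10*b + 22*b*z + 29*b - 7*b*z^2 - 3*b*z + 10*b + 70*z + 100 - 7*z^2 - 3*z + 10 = 7*b^3 + b^2*(-48*z - 74) + b*(-7*z^2 + 19*z + 29) - 7*z^2 + 67*z + 110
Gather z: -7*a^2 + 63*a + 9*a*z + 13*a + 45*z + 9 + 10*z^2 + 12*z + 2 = -7*a^2 + 76*a + 10*z^2 + z*(9*a + 57) + 11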